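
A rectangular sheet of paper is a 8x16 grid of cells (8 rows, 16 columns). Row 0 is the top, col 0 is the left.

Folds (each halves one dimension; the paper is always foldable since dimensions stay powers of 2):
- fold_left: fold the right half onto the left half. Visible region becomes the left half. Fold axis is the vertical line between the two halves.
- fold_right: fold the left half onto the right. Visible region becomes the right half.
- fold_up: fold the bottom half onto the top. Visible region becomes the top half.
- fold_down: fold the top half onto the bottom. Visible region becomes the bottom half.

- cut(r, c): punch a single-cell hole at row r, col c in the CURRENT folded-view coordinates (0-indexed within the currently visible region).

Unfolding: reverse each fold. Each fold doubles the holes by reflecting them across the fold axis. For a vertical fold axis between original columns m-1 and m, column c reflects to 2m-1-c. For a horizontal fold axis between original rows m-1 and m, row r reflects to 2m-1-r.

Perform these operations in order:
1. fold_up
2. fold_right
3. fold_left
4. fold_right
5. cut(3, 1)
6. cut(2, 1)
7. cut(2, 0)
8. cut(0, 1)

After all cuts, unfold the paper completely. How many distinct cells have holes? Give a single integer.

Answer: 64

Derivation:
Op 1 fold_up: fold axis h@4; visible region now rows[0,4) x cols[0,16) = 4x16
Op 2 fold_right: fold axis v@8; visible region now rows[0,4) x cols[8,16) = 4x8
Op 3 fold_left: fold axis v@12; visible region now rows[0,4) x cols[8,12) = 4x4
Op 4 fold_right: fold axis v@10; visible region now rows[0,4) x cols[10,12) = 4x2
Op 5 cut(3, 1): punch at orig (3,11); cuts so far [(3, 11)]; region rows[0,4) x cols[10,12) = 4x2
Op 6 cut(2, 1): punch at orig (2,11); cuts so far [(2, 11), (3, 11)]; region rows[0,4) x cols[10,12) = 4x2
Op 7 cut(2, 0): punch at orig (2,10); cuts so far [(2, 10), (2, 11), (3, 11)]; region rows[0,4) x cols[10,12) = 4x2
Op 8 cut(0, 1): punch at orig (0,11); cuts so far [(0, 11), (2, 10), (2, 11), (3, 11)]; region rows[0,4) x cols[10,12) = 4x2
Unfold 1 (reflect across v@10): 8 holes -> [(0, 8), (0, 11), (2, 8), (2, 9), (2, 10), (2, 11), (3, 8), (3, 11)]
Unfold 2 (reflect across v@12): 16 holes -> [(0, 8), (0, 11), (0, 12), (0, 15), (2, 8), (2, 9), (2, 10), (2, 11), (2, 12), (2, 13), (2, 14), (2, 15), (3, 8), (3, 11), (3, 12), (3, 15)]
Unfold 3 (reflect across v@8): 32 holes -> [(0, 0), (0, 3), (0, 4), (0, 7), (0, 8), (0, 11), (0, 12), (0, 15), (2, 0), (2, 1), (2, 2), (2, 3), (2, 4), (2, 5), (2, 6), (2, 7), (2, 8), (2, 9), (2, 10), (2, 11), (2, 12), (2, 13), (2, 14), (2, 15), (3, 0), (3, 3), (3, 4), (3, 7), (3, 8), (3, 11), (3, 12), (3, 15)]
Unfold 4 (reflect across h@4): 64 holes -> [(0, 0), (0, 3), (0, 4), (0, 7), (0, 8), (0, 11), (0, 12), (0, 15), (2, 0), (2, 1), (2, 2), (2, 3), (2, 4), (2, 5), (2, 6), (2, 7), (2, 8), (2, 9), (2, 10), (2, 11), (2, 12), (2, 13), (2, 14), (2, 15), (3, 0), (3, 3), (3, 4), (3, 7), (3, 8), (3, 11), (3, 12), (3, 15), (4, 0), (4, 3), (4, 4), (4, 7), (4, 8), (4, 11), (4, 12), (4, 15), (5, 0), (5, 1), (5, 2), (5, 3), (5, 4), (5, 5), (5, 6), (5, 7), (5, 8), (5, 9), (5, 10), (5, 11), (5, 12), (5, 13), (5, 14), (5, 15), (7, 0), (7, 3), (7, 4), (7, 7), (7, 8), (7, 11), (7, 12), (7, 15)]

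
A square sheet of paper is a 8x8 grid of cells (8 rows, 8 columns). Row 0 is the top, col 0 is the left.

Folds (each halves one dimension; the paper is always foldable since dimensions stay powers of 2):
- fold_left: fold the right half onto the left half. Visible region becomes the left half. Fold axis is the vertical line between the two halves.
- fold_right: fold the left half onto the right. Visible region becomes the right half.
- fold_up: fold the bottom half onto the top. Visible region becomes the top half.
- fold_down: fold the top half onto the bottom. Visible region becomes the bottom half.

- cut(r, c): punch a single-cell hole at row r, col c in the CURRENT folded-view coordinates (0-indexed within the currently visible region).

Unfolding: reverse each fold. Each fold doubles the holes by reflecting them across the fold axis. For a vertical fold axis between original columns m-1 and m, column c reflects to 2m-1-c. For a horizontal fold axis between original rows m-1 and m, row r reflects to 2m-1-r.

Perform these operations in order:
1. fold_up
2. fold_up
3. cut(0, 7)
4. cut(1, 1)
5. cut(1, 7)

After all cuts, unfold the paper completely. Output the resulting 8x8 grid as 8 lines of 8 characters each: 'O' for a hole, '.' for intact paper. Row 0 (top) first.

Op 1 fold_up: fold axis h@4; visible region now rows[0,4) x cols[0,8) = 4x8
Op 2 fold_up: fold axis h@2; visible region now rows[0,2) x cols[0,8) = 2x8
Op 3 cut(0, 7): punch at orig (0,7); cuts so far [(0, 7)]; region rows[0,2) x cols[0,8) = 2x8
Op 4 cut(1, 1): punch at orig (1,1); cuts so far [(0, 7), (1, 1)]; region rows[0,2) x cols[0,8) = 2x8
Op 5 cut(1, 7): punch at orig (1,7); cuts so far [(0, 7), (1, 1), (1, 7)]; region rows[0,2) x cols[0,8) = 2x8
Unfold 1 (reflect across h@2): 6 holes -> [(0, 7), (1, 1), (1, 7), (2, 1), (2, 7), (3, 7)]
Unfold 2 (reflect across h@4): 12 holes -> [(0, 7), (1, 1), (1, 7), (2, 1), (2, 7), (3, 7), (4, 7), (5, 1), (5, 7), (6, 1), (6, 7), (7, 7)]

Answer: .......O
.O.....O
.O.....O
.......O
.......O
.O.....O
.O.....O
.......O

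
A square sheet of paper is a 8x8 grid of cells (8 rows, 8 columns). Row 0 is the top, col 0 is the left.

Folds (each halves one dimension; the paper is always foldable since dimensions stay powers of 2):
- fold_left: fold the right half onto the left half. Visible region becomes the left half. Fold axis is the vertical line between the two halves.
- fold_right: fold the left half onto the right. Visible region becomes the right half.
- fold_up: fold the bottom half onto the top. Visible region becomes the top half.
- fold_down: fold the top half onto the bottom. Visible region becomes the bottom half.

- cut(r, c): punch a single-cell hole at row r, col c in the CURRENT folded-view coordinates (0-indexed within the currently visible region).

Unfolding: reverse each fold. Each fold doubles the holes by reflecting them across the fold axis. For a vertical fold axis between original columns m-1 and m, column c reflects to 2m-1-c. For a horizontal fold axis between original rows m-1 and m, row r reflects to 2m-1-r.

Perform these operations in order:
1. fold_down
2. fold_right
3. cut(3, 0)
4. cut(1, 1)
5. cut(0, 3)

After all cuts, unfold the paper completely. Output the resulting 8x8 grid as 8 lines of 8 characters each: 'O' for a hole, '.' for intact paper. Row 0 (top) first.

Op 1 fold_down: fold axis h@4; visible region now rows[4,8) x cols[0,8) = 4x8
Op 2 fold_right: fold axis v@4; visible region now rows[4,8) x cols[4,8) = 4x4
Op 3 cut(3, 0): punch at orig (7,4); cuts so far [(7, 4)]; region rows[4,8) x cols[4,8) = 4x4
Op 4 cut(1, 1): punch at orig (5,5); cuts so far [(5, 5), (7, 4)]; region rows[4,8) x cols[4,8) = 4x4
Op 5 cut(0, 3): punch at orig (4,7); cuts so far [(4, 7), (5, 5), (7, 4)]; region rows[4,8) x cols[4,8) = 4x4
Unfold 1 (reflect across v@4): 6 holes -> [(4, 0), (4, 7), (5, 2), (5, 5), (7, 3), (7, 4)]
Unfold 2 (reflect across h@4): 12 holes -> [(0, 3), (0, 4), (2, 2), (2, 5), (3, 0), (3, 7), (4, 0), (4, 7), (5, 2), (5, 5), (7, 3), (7, 4)]

Answer: ...OO...
........
..O..O..
O......O
O......O
..O..O..
........
...OO...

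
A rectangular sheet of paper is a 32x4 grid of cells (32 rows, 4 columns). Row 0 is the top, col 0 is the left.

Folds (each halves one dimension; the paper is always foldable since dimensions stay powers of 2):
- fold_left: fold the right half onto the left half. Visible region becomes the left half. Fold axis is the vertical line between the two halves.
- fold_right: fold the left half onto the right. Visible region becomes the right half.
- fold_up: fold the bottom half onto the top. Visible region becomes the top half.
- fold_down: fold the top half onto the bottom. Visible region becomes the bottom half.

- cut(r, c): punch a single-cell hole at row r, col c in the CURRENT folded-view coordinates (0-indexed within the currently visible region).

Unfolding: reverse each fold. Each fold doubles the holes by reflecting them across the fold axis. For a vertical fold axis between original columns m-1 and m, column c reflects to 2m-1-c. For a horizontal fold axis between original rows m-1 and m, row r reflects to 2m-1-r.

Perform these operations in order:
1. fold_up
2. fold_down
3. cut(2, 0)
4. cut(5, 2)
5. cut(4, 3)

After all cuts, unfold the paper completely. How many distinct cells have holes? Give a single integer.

Answer: 12

Derivation:
Op 1 fold_up: fold axis h@16; visible region now rows[0,16) x cols[0,4) = 16x4
Op 2 fold_down: fold axis h@8; visible region now rows[8,16) x cols[0,4) = 8x4
Op 3 cut(2, 0): punch at orig (10,0); cuts so far [(10, 0)]; region rows[8,16) x cols[0,4) = 8x4
Op 4 cut(5, 2): punch at orig (13,2); cuts so far [(10, 0), (13, 2)]; region rows[8,16) x cols[0,4) = 8x4
Op 5 cut(4, 3): punch at orig (12,3); cuts so far [(10, 0), (12, 3), (13, 2)]; region rows[8,16) x cols[0,4) = 8x4
Unfold 1 (reflect across h@8): 6 holes -> [(2, 2), (3, 3), (5, 0), (10, 0), (12, 3), (13, 2)]
Unfold 2 (reflect across h@16): 12 holes -> [(2, 2), (3, 3), (5, 0), (10, 0), (12, 3), (13, 2), (18, 2), (19, 3), (21, 0), (26, 0), (28, 3), (29, 2)]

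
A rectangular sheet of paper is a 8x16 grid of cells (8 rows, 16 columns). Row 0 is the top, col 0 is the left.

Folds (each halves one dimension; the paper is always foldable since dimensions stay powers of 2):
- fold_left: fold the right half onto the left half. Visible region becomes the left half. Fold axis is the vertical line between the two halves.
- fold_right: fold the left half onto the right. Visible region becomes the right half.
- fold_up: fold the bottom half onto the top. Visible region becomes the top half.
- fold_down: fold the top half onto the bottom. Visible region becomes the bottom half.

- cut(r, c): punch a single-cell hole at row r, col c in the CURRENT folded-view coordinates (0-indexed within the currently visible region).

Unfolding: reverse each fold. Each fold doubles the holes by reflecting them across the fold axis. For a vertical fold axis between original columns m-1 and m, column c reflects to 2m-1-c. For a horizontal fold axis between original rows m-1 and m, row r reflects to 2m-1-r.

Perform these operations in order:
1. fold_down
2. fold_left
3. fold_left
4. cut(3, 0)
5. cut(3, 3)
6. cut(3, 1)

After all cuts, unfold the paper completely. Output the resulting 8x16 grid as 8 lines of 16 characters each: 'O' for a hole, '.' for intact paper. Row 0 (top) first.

Answer: OO.OO.OOOO.OO.OO
................
................
................
................
................
................
OO.OO.OOOO.OO.OO

Derivation:
Op 1 fold_down: fold axis h@4; visible region now rows[4,8) x cols[0,16) = 4x16
Op 2 fold_left: fold axis v@8; visible region now rows[4,8) x cols[0,8) = 4x8
Op 3 fold_left: fold axis v@4; visible region now rows[4,8) x cols[0,4) = 4x4
Op 4 cut(3, 0): punch at orig (7,0); cuts so far [(7, 0)]; region rows[4,8) x cols[0,4) = 4x4
Op 5 cut(3, 3): punch at orig (7,3); cuts so far [(7, 0), (7, 3)]; region rows[4,8) x cols[0,4) = 4x4
Op 6 cut(3, 1): punch at orig (7,1); cuts so far [(7, 0), (7, 1), (7, 3)]; region rows[4,8) x cols[0,4) = 4x4
Unfold 1 (reflect across v@4): 6 holes -> [(7, 0), (7, 1), (7, 3), (7, 4), (7, 6), (7, 7)]
Unfold 2 (reflect across v@8): 12 holes -> [(7, 0), (7, 1), (7, 3), (7, 4), (7, 6), (7, 7), (7, 8), (7, 9), (7, 11), (7, 12), (7, 14), (7, 15)]
Unfold 3 (reflect across h@4): 24 holes -> [(0, 0), (0, 1), (0, 3), (0, 4), (0, 6), (0, 7), (0, 8), (0, 9), (0, 11), (0, 12), (0, 14), (0, 15), (7, 0), (7, 1), (7, 3), (7, 4), (7, 6), (7, 7), (7, 8), (7, 9), (7, 11), (7, 12), (7, 14), (7, 15)]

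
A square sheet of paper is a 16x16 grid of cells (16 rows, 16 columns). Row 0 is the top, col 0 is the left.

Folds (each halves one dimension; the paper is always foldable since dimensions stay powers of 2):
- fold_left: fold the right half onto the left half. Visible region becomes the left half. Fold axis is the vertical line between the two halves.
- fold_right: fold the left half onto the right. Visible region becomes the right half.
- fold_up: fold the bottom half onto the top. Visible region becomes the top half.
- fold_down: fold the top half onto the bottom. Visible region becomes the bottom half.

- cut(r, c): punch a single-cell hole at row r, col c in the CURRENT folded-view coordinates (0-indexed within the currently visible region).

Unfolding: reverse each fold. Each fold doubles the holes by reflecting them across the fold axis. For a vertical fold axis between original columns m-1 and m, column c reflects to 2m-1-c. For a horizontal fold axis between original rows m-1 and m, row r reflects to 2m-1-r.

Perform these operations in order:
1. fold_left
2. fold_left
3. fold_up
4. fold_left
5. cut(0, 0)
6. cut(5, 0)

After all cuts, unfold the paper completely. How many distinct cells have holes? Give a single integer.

Answer: 32

Derivation:
Op 1 fold_left: fold axis v@8; visible region now rows[0,16) x cols[0,8) = 16x8
Op 2 fold_left: fold axis v@4; visible region now rows[0,16) x cols[0,4) = 16x4
Op 3 fold_up: fold axis h@8; visible region now rows[0,8) x cols[0,4) = 8x4
Op 4 fold_left: fold axis v@2; visible region now rows[0,8) x cols[0,2) = 8x2
Op 5 cut(0, 0): punch at orig (0,0); cuts so far [(0, 0)]; region rows[0,8) x cols[0,2) = 8x2
Op 6 cut(5, 0): punch at orig (5,0); cuts so far [(0, 0), (5, 0)]; region rows[0,8) x cols[0,2) = 8x2
Unfold 1 (reflect across v@2): 4 holes -> [(0, 0), (0, 3), (5, 0), (5, 3)]
Unfold 2 (reflect across h@8): 8 holes -> [(0, 0), (0, 3), (5, 0), (5, 3), (10, 0), (10, 3), (15, 0), (15, 3)]
Unfold 3 (reflect across v@4): 16 holes -> [(0, 0), (0, 3), (0, 4), (0, 7), (5, 0), (5, 3), (5, 4), (5, 7), (10, 0), (10, 3), (10, 4), (10, 7), (15, 0), (15, 3), (15, 4), (15, 7)]
Unfold 4 (reflect across v@8): 32 holes -> [(0, 0), (0, 3), (0, 4), (0, 7), (0, 8), (0, 11), (0, 12), (0, 15), (5, 0), (5, 3), (5, 4), (5, 7), (5, 8), (5, 11), (5, 12), (5, 15), (10, 0), (10, 3), (10, 4), (10, 7), (10, 8), (10, 11), (10, 12), (10, 15), (15, 0), (15, 3), (15, 4), (15, 7), (15, 8), (15, 11), (15, 12), (15, 15)]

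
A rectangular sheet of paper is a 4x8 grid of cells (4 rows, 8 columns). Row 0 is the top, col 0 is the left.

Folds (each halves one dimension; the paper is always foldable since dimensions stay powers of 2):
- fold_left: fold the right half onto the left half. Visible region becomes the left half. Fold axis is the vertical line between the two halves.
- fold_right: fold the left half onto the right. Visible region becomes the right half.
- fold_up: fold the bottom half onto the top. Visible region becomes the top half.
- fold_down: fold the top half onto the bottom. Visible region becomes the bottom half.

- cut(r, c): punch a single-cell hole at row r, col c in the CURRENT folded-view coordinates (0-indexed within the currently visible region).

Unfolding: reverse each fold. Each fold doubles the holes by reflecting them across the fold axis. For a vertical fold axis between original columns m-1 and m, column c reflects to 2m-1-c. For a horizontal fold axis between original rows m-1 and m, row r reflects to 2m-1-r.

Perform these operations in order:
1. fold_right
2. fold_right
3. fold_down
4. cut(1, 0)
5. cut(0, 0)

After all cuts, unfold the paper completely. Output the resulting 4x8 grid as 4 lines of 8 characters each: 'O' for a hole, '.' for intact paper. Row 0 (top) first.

Op 1 fold_right: fold axis v@4; visible region now rows[0,4) x cols[4,8) = 4x4
Op 2 fold_right: fold axis v@6; visible region now rows[0,4) x cols[6,8) = 4x2
Op 3 fold_down: fold axis h@2; visible region now rows[2,4) x cols[6,8) = 2x2
Op 4 cut(1, 0): punch at orig (3,6); cuts so far [(3, 6)]; region rows[2,4) x cols[6,8) = 2x2
Op 5 cut(0, 0): punch at orig (2,6); cuts so far [(2, 6), (3, 6)]; region rows[2,4) x cols[6,8) = 2x2
Unfold 1 (reflect across h@2): 4 holes -> [(0, 6), (1, 6), (2, 6), (3, 6)]
Unfold 2 (reflect across v@6): 8 holes -> [(0, 5), (0, 6), (1, 5), (1, 6), (2, 5), (2, 6), (3, 5), (3, 6)]
Unfold 3 (reflect across v@4): 16 holes -> [(0, 1), (0, 2), (0, 5), (0, 6), (1, 1), (1, 2), (1, 5), (1, 6), (2, 1), (2, 2), (2, 5), (2, 6), (3, 1), (3, 2), (3, 5), (3, 6)]

Answer: .OO..OO.
.OO..OO.
.OO..OO.
.OO..OO.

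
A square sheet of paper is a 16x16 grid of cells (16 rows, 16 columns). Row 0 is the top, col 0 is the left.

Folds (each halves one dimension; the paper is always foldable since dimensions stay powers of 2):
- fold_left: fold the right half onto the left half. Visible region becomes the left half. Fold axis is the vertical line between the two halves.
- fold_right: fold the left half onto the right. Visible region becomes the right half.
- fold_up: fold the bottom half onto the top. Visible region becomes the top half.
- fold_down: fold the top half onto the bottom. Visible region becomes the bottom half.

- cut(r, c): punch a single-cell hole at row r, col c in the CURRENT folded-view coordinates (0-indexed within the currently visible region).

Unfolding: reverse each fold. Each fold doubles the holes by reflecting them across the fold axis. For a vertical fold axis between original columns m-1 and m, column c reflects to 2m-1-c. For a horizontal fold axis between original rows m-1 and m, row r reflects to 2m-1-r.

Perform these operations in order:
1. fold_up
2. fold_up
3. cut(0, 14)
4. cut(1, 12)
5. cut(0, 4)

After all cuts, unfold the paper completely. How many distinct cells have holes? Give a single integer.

Op 1 fold_up: fold axis h@8; visible region now rows[0,8) x cols[0,16) = 8x16
Op 2 fold_up: fold axis h@4; visible region now rows[0,4) x cols[0,16) = 4x16
Op 3 cut(0, 14): punch at orig (0,14); cuts so far [(0, 14)]; region rows[0,4) x cols[0,16) = 4x16
Op 4 cut(1, 12): punch at orig (1,12); cuts so far [(0, 14), (1, 12)]; region rows[0,4) x cols[0,16) = 4x16
Op 5 cut(0, 4): punch at orig (0,4); cuts so far [(0, 4), (0, 14), (1, 12)]; region rows[0,4) x cols[0,16) = 4x16
Unfold 1 (reflect across h@4): 6 holes -> [(0, 4), (0, 14), (1, 12), (6, 12), (7, 4), (7, 14)]
Unfold 2 (reflect across h@8): 12 holes -> [(0, 4), (0, 14), (1, 12), (6, 12), (7, 4), (7, 14), (8, 4), (8, 14), (9, 12), (14, 12), (15, 4), (15, 14)]

Answer: 12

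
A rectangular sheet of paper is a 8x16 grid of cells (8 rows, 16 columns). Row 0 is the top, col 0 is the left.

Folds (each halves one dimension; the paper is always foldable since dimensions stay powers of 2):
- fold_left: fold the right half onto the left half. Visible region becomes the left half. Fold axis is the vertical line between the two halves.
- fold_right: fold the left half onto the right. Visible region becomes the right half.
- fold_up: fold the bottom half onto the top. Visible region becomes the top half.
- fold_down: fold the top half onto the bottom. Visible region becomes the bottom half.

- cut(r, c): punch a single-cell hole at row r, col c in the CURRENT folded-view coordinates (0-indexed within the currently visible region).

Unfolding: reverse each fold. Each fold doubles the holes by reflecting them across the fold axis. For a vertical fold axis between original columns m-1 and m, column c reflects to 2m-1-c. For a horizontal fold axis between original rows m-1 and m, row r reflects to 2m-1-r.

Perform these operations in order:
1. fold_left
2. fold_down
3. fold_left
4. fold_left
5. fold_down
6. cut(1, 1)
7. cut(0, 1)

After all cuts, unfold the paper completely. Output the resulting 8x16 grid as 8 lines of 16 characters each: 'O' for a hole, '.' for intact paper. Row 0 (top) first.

Answer: .OO..OO..OO..OO.
.OO..OO..OO..OO.
.OO..OO..OO..OO.
.OO..OO..OO..OO.
.OO..OO..OO..OO.
.OO..OO..OO..OO.
.OO..OO..OO..OO.
.OO..OO..OO..OO.

Derivation:
Op 1 fold_left: fold axis v@8; visible region now rows[0,8) x cols[0,8) = 8x8
Op 2 fold_down: fold axis h@4; visible region now rows[4,8) x cols[0,8) = 4x8
Op 3 fold_left: fold axis v@4; visible region now rows[4,8) x cols[0,4) = 4x4
Op 4 fold_left: fold axis v@2; visible region now rows[4,8) x cols[0,2) = 4x2
Op 5 fold_down: fold axis h@6; visible region now rows[6,8) x cols[0,2) = 2x2
Op 6 cut(1, 1): punch at orig (7,1); cuts so far [(7, 1)]; region rows[6,8) x cols[0,2) = 2x2
Op 7 cut(0, 1): punch at orig (6,1); cuts so far [(6, 1), (7, 1)]; region rows[6,8) x cols[0,2) = 2x2
Unfold 1 (reflect across h@6): 4 holes -> [(4, 1), (5, 1), (6, 1), (7, 1)]
Unfold 2 (reflect across v@2): 8 holes -> [(4, 1), (4, 2), (5, 1), (5, 2), (6, 1), (6, 2), (7, 1), (7, 2)]
Unfold 3 (reflect across v@4): 16 holes -> [(4, 1), (4, 2), (4, 5), (4, 6), (5, 1), (5, 2), (5, 5), (5, 6), (6, 1), (6, 2), (6, 5), (6, 6), (7, 1), (7, 2), (7, 5), (7, 6)]
Unfold 4 (reflect across h@4): 32 holes -> [(0, 1), (0, 2), (0, 5), (0, 6), (1, 1), (1, 2), (1, 5), (1, 6), (2, 1), (2, 2), (2, 5), (2, 6), (3, 1), (3, 2), (3, 5), (3, 6), (4, 1), (4, 2), (4, 5), (4, 6), (5, 1), (5, 2), (5, 5), (5, 6), (6, 1), (6, 2), (6, 5), (6, 6), (7, 1), (7, 2), (7, 5), (7, 6)]
Unfold 5 (reflect across v@8): 64 holes -> [(0, 1), (0, 2), (0, 5), (0, 6), (0, 9), (0, 10), (0, 13), (0, 14), (1, 1), (1, 2), (1, 5), (1, 6), (1, 9), (1, 10), (1, 13), (1, 14), (2, 1), (2, 2), (2, 5), (2, 6), (2, 9), (2, 10), (2, 13), (2, 14), (3, 1), (3, 2), (3, 5), (3, 6), (3, 9), (3, 10), (3, 13), (3, 14), (4, 1), (4, 2), (4, 5), (4, 6), (4, 9), (4, 10), (4, 13), (4, 14), (5, 1), (5, 2), (5, 5), (5, 6), (5, 9), (5, 10), (5, 13), (5, 14), (6, 1), (6, 2), (6, 5), (6, 6), (6, 9), (6, 10), (6, 13), (6, 14), (7, 1), (7, 2), (7, 5), (7, 6), (7, 9), (7, 10), (7, 13), (7, 14)]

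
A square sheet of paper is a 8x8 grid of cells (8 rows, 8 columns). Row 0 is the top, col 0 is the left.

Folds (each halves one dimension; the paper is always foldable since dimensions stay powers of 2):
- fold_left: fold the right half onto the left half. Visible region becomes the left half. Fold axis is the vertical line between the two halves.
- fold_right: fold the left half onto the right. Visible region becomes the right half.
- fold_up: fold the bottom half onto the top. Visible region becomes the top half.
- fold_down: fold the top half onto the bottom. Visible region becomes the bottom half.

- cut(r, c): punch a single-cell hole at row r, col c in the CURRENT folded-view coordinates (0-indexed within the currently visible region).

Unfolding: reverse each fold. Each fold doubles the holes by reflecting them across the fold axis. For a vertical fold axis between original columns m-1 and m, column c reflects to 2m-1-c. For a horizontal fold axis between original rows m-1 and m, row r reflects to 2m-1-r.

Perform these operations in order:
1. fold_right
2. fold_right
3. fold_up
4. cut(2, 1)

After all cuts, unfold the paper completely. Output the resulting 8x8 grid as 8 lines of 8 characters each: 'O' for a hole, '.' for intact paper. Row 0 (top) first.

Op 1 fold_right: fold axis v@4; visible region now rows[0,8) x cols[4,8) = 8x4
Op 2 fold_right: fold axis v@6; visible region now rows[0,8) x cols[6,8) = 8x2
Op 3 fold_up: fold axis h@4; visible region now rows[0,4) x cols[6,8) = 4x2
Op 4 cut(2, 1): punch at orig (2,7); cuts so far [(2, 7)]; region rows[0,4) x cols[6,8) = 4x2
Unfold 1 (reflect across h@4): 2 holes -> [(2, 7), (5, 7)]
Unfold 2 (reflect across v@6): 4 holes -> [(2, 4), (2, 7), (5, 4), (5, 7)]
Unfold 3 (reflect across v@4): 8 holes -> [(2, 0), (2, 3), (2, 4), (2, 7), (5, 0), (5, 3), (5, 4), (5, 7)]

Answer: ........
........
O..OO..O
........
........
O..OO..O
........
........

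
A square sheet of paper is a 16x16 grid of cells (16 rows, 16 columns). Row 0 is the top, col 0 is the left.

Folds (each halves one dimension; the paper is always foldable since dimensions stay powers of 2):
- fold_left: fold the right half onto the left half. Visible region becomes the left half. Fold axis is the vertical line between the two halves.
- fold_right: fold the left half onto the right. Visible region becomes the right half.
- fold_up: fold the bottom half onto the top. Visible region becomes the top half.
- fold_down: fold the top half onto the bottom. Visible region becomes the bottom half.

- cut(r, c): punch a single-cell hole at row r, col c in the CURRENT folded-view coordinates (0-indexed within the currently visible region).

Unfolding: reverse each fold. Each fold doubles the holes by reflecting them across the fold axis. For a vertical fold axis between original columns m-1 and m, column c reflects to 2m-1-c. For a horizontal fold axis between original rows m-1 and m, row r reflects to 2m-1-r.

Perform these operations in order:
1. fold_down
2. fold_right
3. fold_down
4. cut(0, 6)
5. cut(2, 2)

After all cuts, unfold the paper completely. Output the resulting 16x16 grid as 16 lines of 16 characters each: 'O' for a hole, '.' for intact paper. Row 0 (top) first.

Op 1 fold_down: fold axis h@8; visible region now rows[8,16) x cols[0,16) = 8x16
Op 2 fold_right: fold axis v@8; visible region now rows[8,16) x cols[8,16) = 8x8
Op 3 fold_down: fold axis h@12; visible region now rows[12,16) x cols[8,16) = 4x8
Op 4 cut(0, 6): punch at orig (12,14); cuts so far [(12, 14)]; region rows[12,16) x cols[8,16) = 4x8
Op 5 cut(2, 2): punch at orig (14,10); cuts so far [(12, 14), (14, 10)]; region rows[12,16) x cols[8,16) = 4x8
Unfold 1 (reflect across h@12): 4 holes -> [(9, 10), (11, 14), (12, 14), (14, 10)]
Unfold 2 (reflect across v@8): 8 holes -> [(9, 5), (9, 10), (11, 1), (11, 14), (12, 1), (12, 14), (14, 5), (14, 10)]
Unfold 3 (reflect across h@8): 16 holes -> [(1, 5), (1, 10), (3, 1), (3, 14), (4, 1), (4, 14), (6, 5), (6, 10), (9, 5), (9, 10), (11, 1), (11, 14), (12, 1), (12, 14), (14, 5), (14, 10)]

Answer: ................
.....O....O.....
................
.O............O.
.O............O.
................
.....O....O.....
................
................
.....O....O.....
................
.O............O.
.O............O.
................
.....O....O.....
................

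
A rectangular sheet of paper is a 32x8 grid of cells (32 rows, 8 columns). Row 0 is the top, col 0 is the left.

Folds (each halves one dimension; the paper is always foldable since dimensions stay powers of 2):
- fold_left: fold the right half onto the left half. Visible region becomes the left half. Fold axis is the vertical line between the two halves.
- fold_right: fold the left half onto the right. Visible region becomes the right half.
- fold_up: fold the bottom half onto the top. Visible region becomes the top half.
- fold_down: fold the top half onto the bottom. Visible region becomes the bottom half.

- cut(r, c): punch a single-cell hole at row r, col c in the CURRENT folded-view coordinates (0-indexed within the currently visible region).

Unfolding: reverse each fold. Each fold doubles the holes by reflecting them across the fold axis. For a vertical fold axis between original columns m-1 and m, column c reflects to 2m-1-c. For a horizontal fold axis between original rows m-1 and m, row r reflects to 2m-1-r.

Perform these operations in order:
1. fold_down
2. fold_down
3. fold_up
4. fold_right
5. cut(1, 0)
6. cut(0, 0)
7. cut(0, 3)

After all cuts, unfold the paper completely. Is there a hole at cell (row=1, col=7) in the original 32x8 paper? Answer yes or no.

Op 1 fold_down: fold axis h@16; visible region now rows[16,32) x cols[0,8) = 16x8
Op 2 fold_down: fold axis h@24; visible region now rows[24,32) x cols[0,8) = 8x8
Op 3 fold_up: fold axis h@28; visible region now rows[24,28) x cols[0,8) = 4x8
Op 4 fold_right: fold axis v@4; visible region now rows[24,28) x cols[4,8) = 4x4
Op 5 cut(1, 0): punch at orig (25,4); cuts so far [(25, 4)]; region rows[24,28) x cols[4,8) = 4x4
Op 6 cut(0, 0): punch at orig (24,4); cuts so far [(24, 4), (25, 4)]; region rows[24,28) x cols[4,8) = 4x4
Op 7 cut(0, 3): punch at orig (24,7); cuts so far [(24, 4), (24, 7), (25, 4)]; region rows[24,28) x cols[4,8) = 4x4
Unfold 1 (reflect across v@4): 6 holes -> [(24, 0), (24, 3), (24, 4), (24, 7), (25, 3), (25, 4)]
Unfold 2 (reflect across h@28): 12 holes -> [(24, 0), (24, 3), (24, 4), (24, 7), (25, 3), (25, 4), (30, 3), (30, 4), (31, 0), (31, 3), (31, 4), (31, 7)]
Unfold 3 (reflect across h@24): 24 holes -> [(16, 0), (16, 3), (16, 4), (16, 7), (17, 3), (17, 4), (22, 3), (22, 4), (23, 0), (23, 3), (23, 4), (23, 7), (24, 0), (24, 3), (24, 4), (24, 7), (25, 3), (25, 4), (30, 3), (30, 4), (31, 0), (31, 3), (31, 4), (31, 7)]
Unfold 4 (reflect across h@16): 48 holes -> [(0, 0), (0, 3), (0, 4), (0, 7), (1, 3), (1, 4), (6, 3), (6, 4), (7, 0), (7, 3), (7, 4), (7, 7), (8, 0), (8, 3), (8, 4), (8, 7), (9, 3), (9, 4), (14, 3), (14, 4), (15, 0), (15, 3), (15, 4), (15, 7), (16, 0), (16, 3), (16, 4), (16, 7), (17, 3), (17, 4), (22, 3), (22, 4), (23, 0), (23, 3), (23, 4), (23, 7), (24, 0), (24, 3), (24, 4), (24, 7), (25, 3), (25, 4), (30, 3), (30, 4), (31, 0), (31, 3), (31, 4), (31, 7)]
Holes: [(0, 0), (0, 3), (0, 4), (0, 7), (1, 3), (1, 4), (6, 3), (6, 4), (7, 0), (7, 3), (7, 4), (7, 7), (8, 0), (8, 3), (8, 4), (8, 7), (9, 3), (9, 4), (14, 3), (14, 4), (15, 0), (15, 3), (15, 4), (15, 7), (16, 0), (16, 3), (16, 4), (16, 7), (17, 3), (17, 4), (22, 3), (22, 4), (23, 0), (23, 3), (23, 4), (23, 7), (24, 0), (24, 3), (24, 4), (24, 7), (25, 3), (25, 4), (30, 3), (30, 4), (31, 0), (31, 3), (31, 4), (31, 7)]

Answer: no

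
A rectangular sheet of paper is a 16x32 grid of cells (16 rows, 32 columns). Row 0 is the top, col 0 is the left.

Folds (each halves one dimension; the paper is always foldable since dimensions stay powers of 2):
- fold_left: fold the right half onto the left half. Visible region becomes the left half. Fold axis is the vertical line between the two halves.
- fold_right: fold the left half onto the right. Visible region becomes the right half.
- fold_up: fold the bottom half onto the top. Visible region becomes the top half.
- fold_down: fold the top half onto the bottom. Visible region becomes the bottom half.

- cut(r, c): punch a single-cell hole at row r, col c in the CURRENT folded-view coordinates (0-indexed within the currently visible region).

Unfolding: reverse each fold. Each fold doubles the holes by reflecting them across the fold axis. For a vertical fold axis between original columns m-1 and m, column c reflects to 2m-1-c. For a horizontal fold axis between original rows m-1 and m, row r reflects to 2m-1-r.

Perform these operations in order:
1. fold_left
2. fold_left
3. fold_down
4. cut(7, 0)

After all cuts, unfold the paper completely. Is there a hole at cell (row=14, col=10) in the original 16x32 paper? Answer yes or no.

Answer: no

Derivation:
Op 1 fold_left: fold axis v@16; visible region now rows[0,16) x cols[0,16) = 16x16
Op 2 fold_left: fold axis v@8; visible region now rows[0,16) x cols[0,8) = 16x8
Op 3 fold_down: fold axis h@8; visible region now rows[8,16) x cols[0,8) = 8x8
Op 4 cut(7, 0): punch at orig (15,0); cuts so far [(15, 0)]; region rows[8,16) x cols[0,8) = 8x8
Unfold 1 (reflect across h@8): 2 holes -> [(0, 0), (15, 0)]
Unfold 2 (reflect across v@8): 4 holes -> [(0, 0), (0, 15), (15, 0), (15, 15)]
Unfold 3 (reflect across v@16): 8 holes -> [(0, 0), (0, 15), (0, 16), (0, 31), (15, 0), (15, 15), (15, 16), (15, 31)]
Holes: [(0, 0), (0, 15), (0, 16), (0, 31), (15, 0), (15, 15), (15, 16), (15, 31)]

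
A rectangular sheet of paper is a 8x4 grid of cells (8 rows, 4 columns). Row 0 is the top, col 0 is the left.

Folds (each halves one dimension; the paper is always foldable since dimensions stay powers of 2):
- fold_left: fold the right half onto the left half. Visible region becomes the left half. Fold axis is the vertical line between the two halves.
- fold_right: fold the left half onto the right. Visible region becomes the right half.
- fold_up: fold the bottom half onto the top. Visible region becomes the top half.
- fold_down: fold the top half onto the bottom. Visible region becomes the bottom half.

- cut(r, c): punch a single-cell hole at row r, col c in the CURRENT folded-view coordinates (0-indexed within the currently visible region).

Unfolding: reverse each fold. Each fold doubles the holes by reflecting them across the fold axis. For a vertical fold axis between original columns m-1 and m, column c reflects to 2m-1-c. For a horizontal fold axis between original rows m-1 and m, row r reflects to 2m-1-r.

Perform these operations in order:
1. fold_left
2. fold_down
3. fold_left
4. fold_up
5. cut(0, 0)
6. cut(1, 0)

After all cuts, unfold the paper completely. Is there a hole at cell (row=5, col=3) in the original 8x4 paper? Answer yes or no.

Op 1 fold_left: fold axis v@2; visible region now rows[0,8) x cols[0,2) = 8x2
Op 2 fold_down: fold axis h@4; visible region now rows[4,8) x cols[0,2) = 4x2
Op 3 fold_left: fold axis v@1; visible region now rows[4,8) x cols[0,1) = 4x1
Op 4 fold_up: fold axis h@6; visible region now rows[4,6) x cols[0,1) = 2x1
Op 5 cut(0, 0): punch at orig (4,0); cuts so far [(4, 0)]; region rows[4,6) x cols[0,1) = 2x1
Op 6 cut(1, 0): punch at orig (5,0); cuts so far [(4, 0), (5, 0)]; region rows[4,6) x cols[0,1) = 2x1
Unfold 1 (reflect across h@6): 4 holes -> [(4, 0), (5, 0), (6, 0), (7, 0)]
Unfold 2 (reflect across v@1): 8 holes -> [(4, 0), (4, 1), (5, 0), (5, 1), (6, 0), (6, 1), (7, 0), (7, 1)]
Unfold 3 (reflect across h@4): 16 holes -> [(0, 0), (0, 1), (1, 0), (1, 1), (2, 0), (2, 1), (3, 0), (3, 1), (4, 0), (4, 1), (5, 0), (5, 1), (6, 0), (6, 1), (7, 0), (7, 1)]
Unfold 4 (reflect across v@2): 32 holes -> [(0, 0), (0, 1), (0, 2), (0, 3), (1, 0), (1, 1), (1, 2), (1, 3), (2, 0), (2, 1), (2, 2), (2, 3), (3, 0), (3, 1), (3, 2), (3, 3), (4, 0), (4, 1), (4, 2), (4, 3), (5, 0), (5, 1), (5, 2), (5, 3), (6, 0), (6, 1), (6, 2), (6, 3), (7, 0), (7, 1), (7, 2), (7, 3)]
Holes: [(0, 0), (0, 1), (0, 2), (0, 3), (1, 0), (1, 1), (1, 2), (1, 3), (2, 0), (2, 1), (2, 2), (2, 3), (3, 0), (3, 1), (3, 2), (3, 3), (4, 0), (4, 1), (4, 2), (4, 3), (5, 0), (5, 1), (5, 2), (5, 3), (6, 0), (6, 1), (6, 2), (6, 3), (7, 0), (7, 1), (7, 2), (7, 3)]

Answer: yes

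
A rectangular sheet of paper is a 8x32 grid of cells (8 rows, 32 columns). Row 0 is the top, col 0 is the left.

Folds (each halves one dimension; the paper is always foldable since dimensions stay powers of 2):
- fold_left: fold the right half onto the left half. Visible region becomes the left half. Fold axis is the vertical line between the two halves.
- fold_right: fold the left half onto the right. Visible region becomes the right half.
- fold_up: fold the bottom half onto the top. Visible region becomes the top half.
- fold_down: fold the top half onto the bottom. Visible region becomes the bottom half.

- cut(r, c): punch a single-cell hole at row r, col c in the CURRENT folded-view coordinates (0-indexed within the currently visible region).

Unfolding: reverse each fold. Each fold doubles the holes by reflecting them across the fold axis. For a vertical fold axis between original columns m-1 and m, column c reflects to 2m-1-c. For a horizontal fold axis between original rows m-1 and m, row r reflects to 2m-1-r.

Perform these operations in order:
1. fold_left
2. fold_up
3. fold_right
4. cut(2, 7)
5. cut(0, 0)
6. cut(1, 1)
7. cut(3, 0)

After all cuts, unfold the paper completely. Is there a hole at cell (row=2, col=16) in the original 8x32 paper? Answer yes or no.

Answer: yes

Derivation:
Op 1 fold_left: fold axis v@16; visible region now rows[0,8) x cols[0,16) = 8x16
Op 2 fold_up: fold axis h@4; visible region now rows[0,4) x cols[0,16) = 4x16
Op 3 fold_right: fold axis v@8; visible region now rows[0,4) x cols[8,16) = 4x8
Op 4 cut(2, 7): punch at orig (2,15); cuts so far [(2, 15)]; region rows[0,4) x cols[8,16) = 4x8
Op 5 cut(0, 0): punch at orig (0,8); cuts so far [(0, 8), (2, 15)]; region rows[0,4) x cols[8,16) = 4x8
Op 6 cut(1, 1): punch at orig (1,9); cuts so far [(0, 8), (1, 9), (2, 15)]; region rows[0,4) x cols[8,16) = 4x8
Op 7 cut(3, 0): punch at orig (3,8); cuts so far [(0, 8), (1, 9), (2, 15), (3, 8)]; region rows[0,4) x cols[8,16) = 4x8
Unfold 1 (reflect across v@8): 8 holes -> [(0, 7), (0, 8), (1, 6), (1, 9), (2, 0), (2, 15), (3, 7), (3, 8)]
Unfold 2 (reflect across h@4): 16 holes -> [(0, 7), (0, 8), (1, 6), (1, 9), (2, 0), (2, 15), (3, 7), (3, 8), (4, 7), (4, 8), (5, 0), (5, 15), (6, 6), (6, 9), (7, 7), (7, 8)]
Unfold 3 (reflect across v@16): 32 holes -> [(0, 7), (0, 8), (0, 23), (0, 24), (1, 6), (1, 9), (1, 22), (1, 25), (2, 0), (2, 15), (2, 16), (2, 31), (3, 7), (3, 8), (3, 23), (3, 24), (4, 7), (4, 8), (4, 23), (4, 24), (5, 0), (5, 15), (5, 16), (5, 31), (6, 6), (6, 9), (6, 22), (6, 25), (7, 7), (7, 8), (7, 23), (7, 24)]
Holes: [(0, 7), (0, 8), (0, 23), (0, 24), (1, 6), (1, 9), (1, 22), (1, 25), (2, 0), (2, 15), (2, 16), (2, 31), (3, 7), (3, 8), (3, 23), (3, 24), (4, 7), (4, 8), (4, 23), (4, 24), (5, 0), (5, 15), (5, 16), (5, 31), (6, 6), (6, 9), (6, 22), (6, 25), (7, 7), (7, 8), (7, 23), (7, 24)]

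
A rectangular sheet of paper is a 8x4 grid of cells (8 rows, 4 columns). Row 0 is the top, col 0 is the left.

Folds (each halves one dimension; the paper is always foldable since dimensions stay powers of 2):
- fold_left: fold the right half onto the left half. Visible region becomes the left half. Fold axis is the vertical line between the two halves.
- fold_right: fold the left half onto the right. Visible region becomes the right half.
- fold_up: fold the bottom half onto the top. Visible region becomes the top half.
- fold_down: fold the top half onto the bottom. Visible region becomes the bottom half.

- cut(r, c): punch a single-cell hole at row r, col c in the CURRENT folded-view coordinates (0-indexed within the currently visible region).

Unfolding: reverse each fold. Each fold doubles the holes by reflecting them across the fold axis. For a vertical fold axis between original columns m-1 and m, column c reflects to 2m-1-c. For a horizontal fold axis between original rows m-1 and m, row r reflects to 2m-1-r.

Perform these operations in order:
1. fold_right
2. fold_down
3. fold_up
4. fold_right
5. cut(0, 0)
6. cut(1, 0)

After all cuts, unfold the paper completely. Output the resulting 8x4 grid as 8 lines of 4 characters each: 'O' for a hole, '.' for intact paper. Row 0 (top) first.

Op 1 fold_right: fold axis v@2; visible region now rows[0,8) x cols[2,4) = 8x2
Op 2 fold_down: fold axis h@4; visible region now rows[4,8) x cols[2,4) = 4x2
Op 3 fold_up: fold axis h@6; visible region now rows[4,6) x cols[2,4) = 2x2
Op 4 fold_right: fold axis v@3; visible region now rows[4,6) x cols[3,4) = 2x1
Op 5 cut(0, 0): punch at orig (4,3); cuts so far [(4, 3)]; region rows[4,6) x cols[3,4) = 2x1
Op 6 cut(1, 0): punch at orig (5,3); cuts so far [(4, 3), (5, 3)]; region rows[4,6) x cols[3,4) = 2x1
Unfold 1 (reflect across v@3): 4 holes -> [(4, 2), (4, 3), (5, 2), (5, 3)]
Unfold 2 (reflect across h@6): 8 holes -> [(4, 2), (4, 3), (5, 2), (5, 3), (6, 2), (6, 3), (7, 2), (7, 3)]
Unfold 3 (reflect across h@4): 16 holes -> [(0, 2), (0, 3), (1, 2), (1, 3), (2, 2), (2, 3), (3, 2), (3, 3), (4, 2), (4, 3), (5, 2), (5, 3), (6, 2), (6, 3), (7, 2), (7, 3)]
Unfold 4 (reflect across v@2): 32 holes -> [(0, 0), (0, 1), (0, 2), (0, 3), (1, 0), (1, 1), (1, 2), (1, 3), (2, 0), (2, 1), (2, 2), (2, 3), (3, 0), (3, 1), (3, 2), (3, 3), (4, 0), (4, 1), (4, 2), (4, 3), (5, 0), (5, 1), (5, 2), (5, 3), (6, 0), (6, 1), (6, 2), (6, 3), (7, 0), (7, 1), (7, 2), (7, 3)]

Answer: OOOO
OOOO
OOOO
OOOO
OOOO
OOOO
OOOO
OOOO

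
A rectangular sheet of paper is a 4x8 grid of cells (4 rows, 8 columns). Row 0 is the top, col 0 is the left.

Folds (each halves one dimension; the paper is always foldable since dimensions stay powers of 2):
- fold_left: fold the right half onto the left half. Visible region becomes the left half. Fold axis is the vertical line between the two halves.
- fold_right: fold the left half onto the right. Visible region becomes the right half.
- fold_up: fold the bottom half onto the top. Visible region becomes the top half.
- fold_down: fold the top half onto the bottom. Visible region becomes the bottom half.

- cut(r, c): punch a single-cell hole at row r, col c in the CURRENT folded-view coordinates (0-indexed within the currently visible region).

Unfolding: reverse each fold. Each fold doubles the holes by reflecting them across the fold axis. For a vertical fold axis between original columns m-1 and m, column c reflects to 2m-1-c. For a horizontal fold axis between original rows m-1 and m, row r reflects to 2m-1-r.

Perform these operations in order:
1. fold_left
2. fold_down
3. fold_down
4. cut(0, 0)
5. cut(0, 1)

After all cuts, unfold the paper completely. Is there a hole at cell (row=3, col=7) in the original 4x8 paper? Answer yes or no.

Answer: yes

Derivation:
Op 1 fold_left: fold axis v@4; visible region now rows[0,4) x cols[0,4) = 4x4
Op 2 fold_down: fold axis h@2; visible region now rows[2,4) x cols[0,4) = 2x4
Op 3 fold_down: fold axis h@3; visible region now rows[3,4) x cols[0,4) = 1x4
Op 4 cut(0, 0): punch at orig (3,0); cuts so far [(3, 0)]; region rows[3,4) x cols[0,4) = 1x4
Op 5 cut(0, 1): punch at orig (3,1); cuts so far [(3, 0), (3, 1)]; region rows[3,4) x cols[0,4) = 1x4
Unfold 1 (reflect across h@3): 4 holes -> [(2, 0), (2, 1), (3, 0), (3, 1)]
Unfold 2 (reflect across h@2): 8 holes -> [(0, 0), (0, 1), (1, 0), (1, 1), (2, 0), (2, 1), (3, 0), (3, 1)]
Unfold 3 (reflect across v@4): 16 holes -> [(0, 0), (0, 1), (0, 6), (0, 7), (1, 0), (1, 1), (1, 6), (1, 7), (2, 0), (2, 1), (2, 6), (2, 7), (3, 0), (3, 1), (3, 6), (3, 7)]
Holes: [(0, 0), (0, 1), (0, 6), (0, 7), (1, 0), (1, 1), (1, 6), (1, 7), (2, 0), (2, 1), (2, 6), (2, 7), (3, 0), (3, 1), (3, 6), (3, 7)]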